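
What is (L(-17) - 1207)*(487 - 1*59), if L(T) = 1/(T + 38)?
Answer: -10848088/21 ≈ -5.1658e+5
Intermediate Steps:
L(T) = 1/(38 + T)
(L(-17) - 1207)*(487 - 1*59) = (1/(38 - 17) - 1207)*(487 - 1*59) = (1/21 - 1207)*(487 - 59) = (1/21 - 1207)*428 = -25346/21*428 = -10848088/21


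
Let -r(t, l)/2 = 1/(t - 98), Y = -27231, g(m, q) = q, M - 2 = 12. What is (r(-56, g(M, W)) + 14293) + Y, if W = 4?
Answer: -996225/77 ≈ -12938.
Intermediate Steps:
M = 14 (M = 2 + 12 = 14)
r(t, l) = -2/(-98 + t) (r(t, l) = -2/(t - 98) = -2/(-98 + t))
(r(-56, g(M, W)) + 14293) + Y = (-2/(-98 - 56) + 14293) - 27231 = (-2/(-154) + 14293) - 27231 = (-2*(-1/154) + 14293) - 27231 = (1/77 + 14293) - 27231 = 1100562/77 - 27231 = -996225/77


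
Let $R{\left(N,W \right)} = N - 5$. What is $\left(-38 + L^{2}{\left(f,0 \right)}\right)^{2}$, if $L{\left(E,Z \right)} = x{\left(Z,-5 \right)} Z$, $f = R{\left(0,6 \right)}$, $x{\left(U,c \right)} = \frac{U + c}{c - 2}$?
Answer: $1444$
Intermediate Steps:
$x{\left(U,c \right)} = \frac{U + c}{-2 + c}$
$R{\left(N,W \right)} = -5 + N$ ($R{\left(N,W \right)} = N - 5 = -5 + N$)
$f = -5$ ($f = -5 + 0 = -5$)
$L{\left(E,Z \right)} = Z \left(\frac{5}{7} - \frac{Z}{7}\right)$ ($L{\left(E,Z \right)} = \frac{Z - 5}{-2 - 5} Z = \frac{-5 + Z}{-7} Z = - \frac{-5 + Z}{7} Z = \left(\frac{5}{7} - \frac{Z}{7}\right) Z = Z \left(\frac{5}{7} - \frac{Z}{7}\right)$)
$\left(-38 + L^{2}{\left(f,0 \right)}\right)^{2} = \left(-38 + \left(\frac{1}{7} \cdot 0 \left(5 - 0\right)\right)^{2}\right)^{2} = \left(-38 + \left(\frac{1}{7} \cdot 0 \left(5 + 0\right)\right)^{2}\right)^{2} = \left(-38 + \left(\frac{1}{7} \cdot 0 \cdot 5\right)^{2}\right)^{2} = \left(-38 + 0^{2}\right)^{2} = \left(-38 + 0\right)^{2} = \left(-38\right)^{2} = 1444$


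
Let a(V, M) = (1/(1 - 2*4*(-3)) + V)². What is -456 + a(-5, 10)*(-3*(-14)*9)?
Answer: 5527128/625 ≈ 8843.4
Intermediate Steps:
a(V, M) = (1/25 + V)² (a(V, M) = (1/(1 - 8*(-3)) + V)² = (1/(1 + 24) + V)² = (1/25 + V)²)
-456 + a(-5, 10)*(-3*(-14)*9) = -456 + ((1 + 25*(-5))²/625)*(-3*(-14)*9) = -456 + ((1 - 125)²/625)*(42*9) = -456 + ((1/625)*(-124)²)*378 = -456 + ((1/625)*15376)*378 = -456 + (15376/625)*378 = -456 + 5812128/625 = 5527128/625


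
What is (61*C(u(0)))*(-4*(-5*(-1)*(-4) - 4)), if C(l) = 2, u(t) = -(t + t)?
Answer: 11712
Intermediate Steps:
u(t) = -2*t
(61*C(u(0)))*(-4*(-5*(-1)*(-4) - 4)) = (61*2)*(-4*(-5*(-1)*(-4) - 4)) = 122*(-4*(5*(-4) - 4)) = 122*(-4*(-20 - 4)) = 122*(-4*(-24)) = 122*96 = 11712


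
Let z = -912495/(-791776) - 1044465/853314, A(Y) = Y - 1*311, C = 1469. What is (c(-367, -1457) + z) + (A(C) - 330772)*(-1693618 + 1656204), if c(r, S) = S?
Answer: 1388672049312889591381/112605590944 ≈ 1.2332e+10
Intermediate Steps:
A(Y) = -311 + Y (A(Y) = Y - 311 = -311 + Y)
z = -8056260235/112605590944 (z = -912495*(-1/791776) - 1044465*1/853314 = 912495/791776 - 348155/284438 = -8056260235/112605590944 ≈ -0.071544)
(c(-367, -1457) + z) + (A(C) - 330772)*(-1693618 + 1656204) = (-1457 - 8056260235/112605590944) + ((-311 + 1469) - 330772)*(-1693618 + 1656204) = -164074402265643/112605590944 + (1158 - 330772)*(-37414) = -164074402265643/112605590944 - 329614*(-37414) = -164074402265643/112605590944 + 12332178196 = 1388672049312889591381/112605590944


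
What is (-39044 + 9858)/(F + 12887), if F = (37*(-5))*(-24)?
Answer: -29186/17327 ≈ -1.6844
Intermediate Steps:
F = 4440 (F = -185*(-24) = 4440)
(-39044 + 9858)/(F + 12887) = (-39044 + 9858)/(4440 + 12887) = -29186/17327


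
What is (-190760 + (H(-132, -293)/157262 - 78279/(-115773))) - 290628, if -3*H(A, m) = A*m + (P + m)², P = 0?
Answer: -178866862822985/371565174 ≈ -4.8139e+5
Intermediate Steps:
H(A, m) = -m²/3 - A*m/3 (H(A, m) = -(A*m + (0 + m)²)/3 = -(A*m + m²)/3 = -(m² + A*m)/3 = -m²/3 - A*m/3)
(-190760 + (H(-132, -293)/157262 - 78279/(-115773))) - 290628 = (-190760 + (((⅓)*(-293)*(-1*(-132) - 1*(-293)))/157262 - 78279/(-115773))) - 290628 = (-190760 + (((⅓)*(-293)*(132 + 293))*(1/157262) - 78279*(-1/115773))) - 290628 = (-190760 + (((⅓)*(-293)*425)*(1/157262) + 26093/38591)) - 290628 = (-190760 + (-124525/3*1/157262 + 26093/38591)) - 290628 = (-190760 + (-124525/471786 + 26093/38591)) - 290628 = (-190760 + 153158527/371565174) - 290628 = -70879619433713/371565174 - 290628 = -178866862822985/371565174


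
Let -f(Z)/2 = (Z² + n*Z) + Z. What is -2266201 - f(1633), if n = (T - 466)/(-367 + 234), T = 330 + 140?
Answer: 408355855/133 ≈ 3.0703e+6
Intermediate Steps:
T = 470
n = -4/133 (n = (470 - 466)/(-367 + 234) = 4/(-133) = 4*(-1/133) = -4/133 ≈ -0.030075)
f(Z) = -2*Z² - 258*Z/133 (f(Z) = -2*((Z² - 4*Z/133) + Z) = -2*(Z² + 129*Z/133) = -2*Z² - 258*Z/133)
-2266201 - f(1633) = -2266201 - (-2)*1633*(129 + 133*1633)/133 = -2266201 - (-2)*1633*(129 + 217189)/133 = -2266201 - (-2)*1633*217318/133 = -2266201 - 1*(-709760588/133) = -2266201 + 709760588/133 = 408355855/133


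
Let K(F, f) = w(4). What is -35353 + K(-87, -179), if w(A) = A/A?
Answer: -35352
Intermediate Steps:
w(A) = 1
K(F, f) = 1
-35353 + K(-87, -179) = -35353 + 1 = -35352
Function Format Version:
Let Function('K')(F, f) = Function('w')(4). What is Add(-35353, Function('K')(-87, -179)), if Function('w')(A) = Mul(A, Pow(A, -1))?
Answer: -35352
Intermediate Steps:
Function('w')(A) = 1
Function('K')(F, f) = 1
Add(-35353, Function('K')(-87, -179)) = Add(-35353, 1) = -35352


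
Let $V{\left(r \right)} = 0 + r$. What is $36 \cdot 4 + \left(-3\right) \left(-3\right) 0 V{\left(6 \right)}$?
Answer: $144$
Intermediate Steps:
$V{\left(r \right)} = r$
$36 \cdot 4 + \left(-3\right) \left(-3\right) 0 V{\left(6 \right)} = 36 \cdot 4 + \left(-3\right) \left(-3\right) 0 \cdot 6 = 144 + 9 \cdot 0 \cdot 6 = 144 + 0 \cdot 6 = 144 + 0 = 144$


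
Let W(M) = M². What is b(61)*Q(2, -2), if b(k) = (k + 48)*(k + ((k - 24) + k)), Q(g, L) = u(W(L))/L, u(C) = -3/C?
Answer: 51993/8 ≈ 6499.1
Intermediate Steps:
Q(g, L) = -3/L³ (Q(g, L) = (-3/L²)/L = -3/L³)
b(k) = (-24 + 3*k)*(48 + k) (b(k) = (48 + k)*(k + ((-24 + k) + k)) = (48 + k)*(k + (-24 + 2*k)) = (48 + k)*(-24 + 3*k) = (-24 + 3*k)*(48 + k))
b(61)*Q(2, -2) = (-1152 + 3*61² + 120*61)*(-3/(-2)³) = (-1152 + 3*3721 + 7320)*(-3*(-⅛)) = (-1152 + 11163 + 7320)*(3/8) = 17331*(3/8) = 51993/8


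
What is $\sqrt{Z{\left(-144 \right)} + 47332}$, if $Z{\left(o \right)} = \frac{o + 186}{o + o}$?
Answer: $\frac{\sqrt{6815787}}{12} \approx 217.56$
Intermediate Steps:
$Z{\left(o \right)} = \frac{186 + o}{2 o}$
$\sqrt{Z{\left(-144 \right)} + 47332} = \sqrt{\frac{186 - 144}{2 \left(-144\right)} + 47332} = \sqrt{\frac{1}{2} \left(- \frac{1}{144}\right) 42 + 47332} = \sqrt{- \frac{7}{48} + 47332} = \sqrt{\frac{2271929}{48}} = \frac{\sqrt{6815787}}{12}$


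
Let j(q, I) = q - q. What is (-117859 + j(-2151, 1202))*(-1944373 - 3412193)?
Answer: 631319512194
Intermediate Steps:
j(q, I) = 0
(-117859 + j(-2151, 1202))*(-1944373 - 3412193) = (-117859 + 0)*(-1944373 - 3412193) = -117859*(-5356566) = 631319512194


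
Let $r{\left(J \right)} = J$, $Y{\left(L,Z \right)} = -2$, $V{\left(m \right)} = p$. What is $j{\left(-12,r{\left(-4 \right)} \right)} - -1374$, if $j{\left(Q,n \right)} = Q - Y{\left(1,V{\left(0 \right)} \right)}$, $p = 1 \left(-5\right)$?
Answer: $1364$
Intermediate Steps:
$p = -5$
$V{\left(m \right)} = -5$
$j{\left(Q,n \right)} = 2 + Q$ ($j{\left(Q,n \right)} = Q - -2 = Q + 2 = 2 + Q$)
$j{\left(-12,r{\left(-4 \right)} \right)} - -1374 = \left(2 - 12\right) - -1374 = -10 + 1374 = 1364$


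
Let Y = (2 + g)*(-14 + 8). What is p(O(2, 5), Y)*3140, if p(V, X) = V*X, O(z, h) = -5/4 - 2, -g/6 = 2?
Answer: -612300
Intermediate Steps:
g = -12 (g = -6*2 = -12)
O(z, h) = -13/4 (O(z, h) = -5*¼ - 2 = -5/4 - 2 = -13/4)
Y = 60 (Y = (2 - 12)*(-14 + 8) = -10*(-6) = 60)
p(O(2, 5), Y)*3140 = -13/4*60*3140 = -195*3140 = -612300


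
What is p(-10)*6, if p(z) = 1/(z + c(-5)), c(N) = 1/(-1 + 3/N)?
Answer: -48/85 ≈ -0.56471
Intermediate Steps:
p(z) = 1/(-5/8 + z) (p(z) = 1/(z - 1*(-5)/(-3 - 5)) = 1/(z - 1*(-5)/(-8)) = 1/(z - 1*(-5)*(-⅛)) = 1/(z - 5/8) = 1/(-5/8 + z))
p(-10)*6 = (8/(-5 + 8*(-10)))*6 = (8/(-5 - 80))*6 = (8/(-85))*6 = (8*(-1/85))*6 = -8/85*6 = -48/85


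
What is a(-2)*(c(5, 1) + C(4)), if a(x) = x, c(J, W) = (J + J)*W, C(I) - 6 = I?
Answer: -40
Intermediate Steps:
C(I) = 6 + I
c(J, W) = 2*J*W (c(J, W) = (2*J)*W = 2*J*W)
a(-2)*(c(5, 1) + C(4)) = -2*(2*5*1 + (6 + 4)) = -2*(10 + 10) = -2*20 = -40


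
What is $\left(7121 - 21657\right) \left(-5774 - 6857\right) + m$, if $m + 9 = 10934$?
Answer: $183615141$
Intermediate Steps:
$m = 10925$ ($m = -9 + 10934 = 10925$)
$\left(7121 - 21657\right) \left(-5774 - 6857\right) + m = \left(7121 - 21657\right) \left(-5774 - 6857\right) + 10925 = \left(-14536\right) \left(-12631\right) + 10925 = 183604216 + 10925 = 183615141$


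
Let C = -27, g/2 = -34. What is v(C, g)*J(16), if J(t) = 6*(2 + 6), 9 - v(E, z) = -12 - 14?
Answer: 1680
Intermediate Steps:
g = -68 (g = 2*(-34) = -68)
v(E, z) = 35 (v(E, z) = 9 - (-12 - 14) = 9 - 1*(-26) = 9 + 26 = 35)
J(t) = 48 (J(t) = 6*8 = 48)
v(C, g)*J(16) = 35*48 = 1680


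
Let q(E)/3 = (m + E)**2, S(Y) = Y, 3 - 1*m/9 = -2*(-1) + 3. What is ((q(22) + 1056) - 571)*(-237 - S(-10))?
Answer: -120991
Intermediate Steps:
m = -18 (m = 27 - 9*(-2*(-1) + 3) = 27 - 9*(2 + 3) = 27 - 9*5 = 27 - 45 = -18)
q(E) = 3*(-18 + E)**2
((q(22) + 1056) - 571)*(-237 - S(-10)) = ((3*(-18 + 22)**2 + 1056) - 571)*(-237 - 1*(-10)) = ((3*4**2 + 1056) - 571)*(-237 + 10) = ((3*16 + 1056) - 571)*(-227) = ((48 + 1056) - 571)*(-227) = (1104 - 571)*(-227) = 533*(-227) = -120991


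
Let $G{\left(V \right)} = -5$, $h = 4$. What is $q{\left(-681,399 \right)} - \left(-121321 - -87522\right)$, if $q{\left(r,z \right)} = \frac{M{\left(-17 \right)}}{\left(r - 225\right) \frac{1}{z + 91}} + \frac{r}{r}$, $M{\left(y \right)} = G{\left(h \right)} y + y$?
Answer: $\frac{15294740}{453} \approx 33763.0$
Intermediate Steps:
$M{\left(y \right)} = - 4 y$ ($M{\left(y \right)} = - 5 y + y = - 4 y$)
$q{\left(r,z \right)} = 1 + \frac{68 \left(91 + z\right)}{-225 + r}$ ($q{\left(r,z \right)} = \frac{\left(-4\right) \left(-17\right)}{\left(r - 225\right) \frac{1}{z + 91}} + \frac{r}{r} = \frac{68}{\left(-225 + r\right) \frac{1}{91 + z}} + 1 = \frac{68}{\frac{1}{91 + z} \left(-225 + r\right)} + 1 = 68 \frac{91 + z}{-225 + r} + 1 = \frac{68 \left(91 + z\right)}{-225 + r} + 1 = 1 + \frac{68 \left(91 + z\right)}{-225 + r}$)
$q{\left(-681,399 \right)} - \left(-121321 - -87522\right) = \frac{5963 - 681 + 68 \cdot 399}{-225 - 681} - \left(-121321 - -87522\right) = \frac{5963 - 681 + 27132}{-906} - \left(-121321 + 87522\right) = \left(- \frac{1}{906}\right) 32414 - -33799 = - \frac{16207}{453} + 33799 = \frac{15294740}{453}$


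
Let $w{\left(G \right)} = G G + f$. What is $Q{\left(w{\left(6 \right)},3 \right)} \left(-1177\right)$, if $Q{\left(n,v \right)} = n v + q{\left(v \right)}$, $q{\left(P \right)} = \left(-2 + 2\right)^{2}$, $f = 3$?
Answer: $-137709$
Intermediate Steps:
$q{\left(P \right)} = 0$ ($q{\left(P \right)} = 0^{2} = 0$)
$w{\left(G \right)} = 3 + G^{2}$ ($w{\left(G \right)} = G G + 3 = G^{2} + 3 = 3 + G^{2}$)
$Q{\left(n,v \right)} = n v$ ($Q{\left(n,v \right)} = n v + 0 = n v$)
$Q{\left(w{\left(6 \right)},3 \right)} \left(-1177\right) = \left(3 + 6^{2}\right) 3 \left(-1177\right) = \left(3 + 36\right) 3 \left(-1177\right) = 39 \cdot 3 \left(-1177\right) = 117 \left(-1177\right) = -137709$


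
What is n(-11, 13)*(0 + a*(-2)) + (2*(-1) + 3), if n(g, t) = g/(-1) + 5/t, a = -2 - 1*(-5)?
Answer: -875/13 ≈ -67.308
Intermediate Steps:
a = 3 (a = -2 + 5 = 3)
n(g, t) = -g + 5/t (n(g, t) = g*(-1) + 5/t = -g + 5/t)
n(-11, 13)*(0 + a*(-2)) + (2*(-1) + 3) = (-1*(-11) + 5/13)*(0 + 3*(-2)) + (2*(-1) + 3) = (11 + 5*(1/13))*(0 - 6) + (-2 + 3) = (11 + 5/13)*(-6) + 1 = (148/13)*(-6) + 1 = -888/13 + 1 = -875/13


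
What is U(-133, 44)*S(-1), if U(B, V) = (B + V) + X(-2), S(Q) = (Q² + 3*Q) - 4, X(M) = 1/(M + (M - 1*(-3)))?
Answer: 540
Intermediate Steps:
X(M) = 1/(3 + 2*M) (X(M) = 1/(M + (M + 3)) = 1/(M + (3 + M)) = 1/(3 + 2*M))
S(Q) = -4 + Q² + 3*Q
U(B, V) = -1 + B + V (U(B, V) = (B + V) + 1/(3 + 2*(-2)) = (B + V) + 1/(3 - 4) = (B + V) + 1/(-1) = (B + V) - 1 = -1 + B + V)
U(-133, 44)*S(-1) = (-1 - 133 + 44)*(-4 + (-1)² + 3*(-1)) = -90*(-4 + 1 - 3) = -90*(-6) = 540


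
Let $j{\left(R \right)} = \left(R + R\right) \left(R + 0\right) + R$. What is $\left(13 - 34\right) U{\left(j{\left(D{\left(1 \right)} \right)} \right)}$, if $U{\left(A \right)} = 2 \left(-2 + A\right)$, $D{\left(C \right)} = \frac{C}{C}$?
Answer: $-42$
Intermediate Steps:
$D{\left(C \right)} = 1$
$j{\left(R \right)} = R + 2 R^{2}$ ($j{\left(R \right)} = 2 R R + R = 2 R^{2} + R = R + 2 R^{2}$)
$U{\left(A \right)} = -4 + 2 A$
$\left(13 - 34\right) U{\left(j{\left(D{\left(1 \right)} \right)} \right)} = \left(13 - 34\right) \left(-4 + 2 \cdot 1 \left(1 + 2 \cdot 1\right)\right) = - 21 \left(-4 + 2 \cdot 1 \left(1 + 2\right)\right) = - 21 \left(-4 + 2 \cdot 1 \cdot 3\right) = - 21 \left(-4 + 2 \cdot 3\right) = - 21 \left(-4 + 6\right) = \left(-21\right) 2 = -42$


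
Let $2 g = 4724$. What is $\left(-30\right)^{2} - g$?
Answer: $-1462$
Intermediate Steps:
$g = 2362$ ($g = \frac{1}{2} \cdot 4724 = 2362$)
$\left(-30\right)^{2} - g = \left(-30\right)^{2} - 2362 = 900 - 2362 = -1462$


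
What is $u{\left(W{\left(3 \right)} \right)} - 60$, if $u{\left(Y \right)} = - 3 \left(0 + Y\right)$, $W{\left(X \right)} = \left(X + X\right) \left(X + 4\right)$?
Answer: $-186$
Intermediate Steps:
$W{\left(X \right)} = 2 X \left(4 + X\right)$
$u{\left(Y \right)} = - 3 Y$
$u{\left(W{\left(3 \right)} \right)} - 60 = - 3 \cdot 2 \cdot 3 \left(4 + 3\right) - 60 = - 3 \cdot 2 \cdot 3 \cdot 7 - 60 = \left(-3\right) 42 - 60 = -126 - 60 = -186$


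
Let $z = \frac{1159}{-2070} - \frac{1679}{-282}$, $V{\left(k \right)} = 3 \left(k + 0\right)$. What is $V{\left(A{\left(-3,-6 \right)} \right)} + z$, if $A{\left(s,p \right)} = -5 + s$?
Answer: $- \frac{905089}{48645} \approx -18.606$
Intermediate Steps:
$V{\left(k \right)} = 3 k$
$z = \frac{262391}{48645}$ ($z = 1159 \left(- \frac{1}{2070}\right) - - \frac{1679}{282} = - \frac{1159}{2070} + \frac{1679}{282} = \frac{262391}{48645} \approx 5.394$)
$V{\left(A{\left(-3,-6 \right)} \right)} + z = 3 \left(-5 - 3\right) + \frac{262391}{48645} = 3 \left(-8\right) + \frac{262391}{48645} = -24 + \frac{262391}{48645} = - \frac{905089}{48645}$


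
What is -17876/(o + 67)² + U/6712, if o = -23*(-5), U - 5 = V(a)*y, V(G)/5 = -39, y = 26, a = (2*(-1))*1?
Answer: -71939193/55582072 ≈ -1.2943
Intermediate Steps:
a = -2 (a = -2*1 = -2)
V(G) = -195 (V(G) = 5*(-39) = -195)
U = -5065 (U = 5 - 195*26 = 5 - 5070 = -5065)
o = 115
-17876/(o + 67)² + U/6712 = -17876/(115 + 67)² - 5065/6712 = -17876/(182²) - 5065*1/6712 = -17876/33124 - 5065/6712 = -17876*1/33124 - 5065/6712 = -4469/8281 - 5065/6712 = -71939193/55582072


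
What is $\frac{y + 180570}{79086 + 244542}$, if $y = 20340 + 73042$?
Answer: $\frac{68488}{80907} \approx 0.8465$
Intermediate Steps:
$y = 93382$
$\frac{y + 180570}{79086 + 244542} = \frac{93382 + 180570}{79086 + 244542} = \frac{273952}{323628} = 273952 \cdot \frac{1}{323628} = \frac{68488}{80907}$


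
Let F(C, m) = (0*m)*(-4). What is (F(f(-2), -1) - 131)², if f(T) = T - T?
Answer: 17161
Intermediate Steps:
f(T) = 0
F(C, m) = 0 (F(C, m) = 0*(-4) = 0)
(F(f(-2), -1) - 131)² = (0 - 131)² = (-131)² = 17161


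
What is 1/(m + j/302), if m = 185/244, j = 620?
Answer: 36844/103575 ≈ 0.35572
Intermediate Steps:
m = 185/244 (m = 185*(1/244) = 185/244 ≈ 0.75820)
1/(m + j/302) = 1/(185/244 + 620/302) = 1/(185/244 + 620*(1/302)) = 1/(185/244 + 310/151) = 1/(103575/36844) = 36844/103575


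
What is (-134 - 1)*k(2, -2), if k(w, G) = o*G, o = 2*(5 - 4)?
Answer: 540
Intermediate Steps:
o = 2 (o = 2*1 = 2)
k(w, G) = 2*G
(-134 - 1)*k(2, -2) = (-134 - 1)*(2*(-2)) = -135*(-4) = 540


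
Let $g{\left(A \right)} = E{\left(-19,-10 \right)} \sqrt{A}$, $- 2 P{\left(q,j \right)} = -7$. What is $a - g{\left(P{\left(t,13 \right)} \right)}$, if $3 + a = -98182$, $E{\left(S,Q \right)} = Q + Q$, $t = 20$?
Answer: $-98185 + 10 \sqrt{14} \approx -98148.0$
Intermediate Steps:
$E{\left(S,Q \right)} = 2 Q$
$P{\left(q,j \right)} = \frac{7}{2}$ ($P{\left(q,j \right)} = \left(- \frac{1}{2}\right) \left(-7\right) = \frac{7}{2}$)
$g{\left(A \right)} = - 20 \sqrt{A}$ ($g{\left(A \right)} = 2 \left(-10\right) \sqrt{A} = - 20 \sqrt{A}$)
$a = -98185$ ($a = -3 - 98182 = -98185$)
$a - g{\left(P{\left(t,13 \right)} \right)} = -98185 - - 20 \sqrt{\frac{7}{2}} = -98185 - - 20 \frac{\sqrt{14}}{2} = -98185 - - 10 \sqrt{14} = -98185 + 10 \sqrt{14}$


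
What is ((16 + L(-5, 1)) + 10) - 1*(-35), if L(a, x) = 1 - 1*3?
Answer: 59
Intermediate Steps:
L(a, x) = -2 (L(a, x) = 1 - 3 = -2)
((16 + L(-5, 1)) + 10) - 1*(-35) = ((16 - 2) + 10) - 1*(-35) = (14 + 10) + 35 = 24 + 35 = 59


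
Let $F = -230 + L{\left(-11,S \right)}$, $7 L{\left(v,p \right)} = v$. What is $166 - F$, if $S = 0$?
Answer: $\frac{2783}{7} \approx 397.57$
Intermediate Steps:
$L{\left(v,p \right)} = \frac{v}{7}$
$F = - \frac{1621}{7}$ ($F = -230 + \frac{1}{7} \left(-11\right) = -230 - \frac{11}{7} = - \frac{1621}{7} \approx -231.57$)
$166 - F = 166 - - \frac{1621}{7} = 166 + \frac{1621}{7} = \frac{2783}{7}$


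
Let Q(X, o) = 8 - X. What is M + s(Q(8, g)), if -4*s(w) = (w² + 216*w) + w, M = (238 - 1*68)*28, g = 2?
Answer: 4760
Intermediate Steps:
M = 4760 (M = (238 - 68)*28 = 170*28 = 4760)
s(w) = -217*w/4 - w²/4 (s(w) = -((w² + 216*w) + w)/4 = -(w² + 217*w)/4 = -217*w/4 - w²/4)
M + s(Q(8, g)) = 4760 - (8 - 1*8)*(217 + (8 - 1*8))/4 = 4760 - (8 - 8)*(217 + (8 - 8))/4 = 4760 - ¼*0*(217 + 0) = 4760 - ¼*0*217 = 4760 + 0 = 4760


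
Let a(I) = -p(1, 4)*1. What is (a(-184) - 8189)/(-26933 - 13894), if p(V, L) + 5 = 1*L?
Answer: 8188/40827 ≈ 0.20055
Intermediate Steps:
p(V, L) = -5 + L (p(V, L) = -5 + 1*L = -5 + L)
a(I) = 1 (a(I) = -(-5 + 4)*1 = -1*(-1)*1 = 1*1 = 1)
(a(-184) - 8189)/(-26933 - 13894) = (1 - 8189)/(-26933 - 13894) = -8188/(-40827) = -8188*(-1/40827) = 8188/40827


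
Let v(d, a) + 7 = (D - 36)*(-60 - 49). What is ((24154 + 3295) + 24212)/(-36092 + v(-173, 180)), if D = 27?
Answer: -51661/35118 ≈ -1.4711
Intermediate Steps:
v(d, a) = 974 (v(d, a) = -7 + (27 - 36)*(-60 - 49) = -7 - 9*(-109) = -7 + 981 = 974)
((24154 + 3295) + 24212)/(-36092 + v(-173, 180)) = ((24154 + 3295) + 24212)/(-36092 + 974) = (27449 + 24212)/(-35118) = 51661*(-1/35118) = -51661/35118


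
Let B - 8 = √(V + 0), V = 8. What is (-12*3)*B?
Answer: -288 - 72*√2 ≈ -389.82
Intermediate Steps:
B = 8 + 2*√2 (B = 8 + √(8 + 0) = 8 + √8 = 8 + 2*√2 ≈ 10.828)
(-12*3)*B = (-12*3)*(8 + 2*√2) = -36*(8 + 2*√2) = -288 - 72*√2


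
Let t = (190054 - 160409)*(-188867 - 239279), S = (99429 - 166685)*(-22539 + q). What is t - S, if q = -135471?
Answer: -23319508730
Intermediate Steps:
S = 10627120560 (S = (99429 - 166685)*(-22539 - 135471) = -67256*(-158010) = 10627120560)
t = -12692388170 (t = 29645*(-428146) = -12692388170)
t - S = -12692388170 - 1*10627120560 = -12692388170 - 10627120560 = -23319508730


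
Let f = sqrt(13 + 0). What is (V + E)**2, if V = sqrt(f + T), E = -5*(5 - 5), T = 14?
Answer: 14 + sqrt(13) ≈ 17.606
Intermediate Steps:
E = 0 (E = -5*0 = 0)
f = sqrt(13) ≈ 3.6056
V = sqrt(14 + sqrt(13)) (V = sqrt(sqrt(13) + 14) = sqrt(14 + sqrt(13)) ≈ 4.1959)
(V + E)**2 = (sqrt(14 + sqrt(13)) + 0)**2 = (sqrt(14 + sqrt(13)))**2 = 14 + sqrt(13)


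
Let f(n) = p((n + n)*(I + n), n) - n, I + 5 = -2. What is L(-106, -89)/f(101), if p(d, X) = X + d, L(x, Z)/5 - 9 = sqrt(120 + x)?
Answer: 45/18988 + 5*sqrt(14)/18988 ≈ 0.0033552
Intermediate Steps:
L(x, Z) = 45 + 5*sqrt(120 + x)
I = -7 (I = -5 - 2 = -7)
f(n) = 2*n*(-7 + n) (f(n) = (n + (n + n)*(-7 + n)) - n = (n + (2*n)*(-7 + n)) - n = (n + 2*n*(-7 + n)) - n = 2*n*(-7 + n))
L(-106, -89)/f(101) = (45 + 5*sqrt(120 - 106))/((2*101*(-7 + 101))) = (45 + 5*sqrt(14))/((2*101*94)) = (45 + 5*sqrt(14))/18988 = (45 + 5*sqrt(14))*(1/18988) = 45/18988 + 5*sqrt(14)/18988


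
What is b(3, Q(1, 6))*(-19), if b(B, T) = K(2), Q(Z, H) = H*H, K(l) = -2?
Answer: 38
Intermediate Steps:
Q(Z, H) = H²
b(B, T) = -2
b(3, Q(1, 6))*(-19) = -2*(-19) = 38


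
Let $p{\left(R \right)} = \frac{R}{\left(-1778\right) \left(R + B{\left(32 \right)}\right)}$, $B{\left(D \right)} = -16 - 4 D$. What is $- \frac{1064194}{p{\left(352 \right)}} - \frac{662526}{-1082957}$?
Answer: $\frac{13319169087829292}{11912527} \approx 1.1181 \cdot 10^{9}$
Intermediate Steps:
$B{\left(D \right)} = -16 - 4 D$
$p{\left(R \right)} = \frac{R}{256032 - 1778 R}$ ($p{\left(R \right)} = \frac{R}{\left(-1778\right) \left(R - 144\right)} = \frac{R}{\left(-1778\right) \left(-144 + R\right)} = \frac{R}{256032 - 1778 R}$)
$- \frac{1064194}{p{\left(352 \right)}} - \frac{662526}{-1082957} = - \frac{1064194}{\left(-1\right) 352 \frac{1}{-256032 + 1778 \cdot 352}} - \frac{662526}{-1082957} = - \frac{1064194}{\left(-1\right) 352 \frac{1}{-256032 + 625856}} - - \frac{662526}{1082957} = - \frac{1064194}{\left(-1\right) 352 \cdot \frac{1}{369824}} + \frac{662526}{1082957} = - \frac{1064194}{- \frac{11}{11557}} + \frac{662526}{1082957} = \left(-1064194\right) \left(- \frac{11557}{11}\right) + \frac{662526}{1082957} = \frac{12298890058}{11} + \frac{662526}{1082957} = \frac{13319169087829292}{11912527}$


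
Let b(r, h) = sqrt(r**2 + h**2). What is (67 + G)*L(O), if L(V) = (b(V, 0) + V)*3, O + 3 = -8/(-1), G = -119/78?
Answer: 25535/13 ≈ 1964.2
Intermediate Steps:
G = -119/78 (G = -119*1/78 = -119/78 ≈ -1.5256)
O = 5 (O = -3 - 8/(-1) = -3 - 8*(-1) = -3 + 8 = 5)
b(r, h) = sqrt(h**2 + r**2)
L(V) = 3*V + 3*sqrt(V**2) (L(V) = (sqrt(0**2 + V**2) + V)*3 = (sqrt(0 + V**2) + V)*3 = (sqrt(V**2) + V)*3 = (V + sqrt(V**2))*3 = 3*V + 3*sqrt(V**2))
(67 + G)*L(O) = (67 - 119/78)*(3*5 + 3*sqrt(5**2)) = 5107*(15 + 3*sqrt(25))/78 = 5107*(15 + 3*5)/78 = 5107*(15 + 15)/78 = (5107/78)*30 = 25535/13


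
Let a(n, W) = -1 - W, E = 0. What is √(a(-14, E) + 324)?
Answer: √323 ≈ 17.972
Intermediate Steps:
√(a(-14, E) + 324) = √((-1 - 1*0) + 324) = √((-1 + 0) + 324) = √(-1 + 324) = √323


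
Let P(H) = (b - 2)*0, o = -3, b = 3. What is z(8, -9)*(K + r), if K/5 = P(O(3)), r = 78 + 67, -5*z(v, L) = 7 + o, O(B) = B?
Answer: -116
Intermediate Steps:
z(v, L) = -4/5 (z(v, L) = -(7 - 3)/5 = -1/5*4 = -4/5)
P(H) = 0 (P(H) = (3 - 2)*0 = 1*0 = 0)
r = 145
K = 0 (K = 5*0 = 0)
z(8, -9)*(K + r) = -4*(0 + 145)/5 = -4/5*145 = -116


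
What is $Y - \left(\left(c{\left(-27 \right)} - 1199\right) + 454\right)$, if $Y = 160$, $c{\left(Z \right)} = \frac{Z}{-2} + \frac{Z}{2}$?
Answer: $905$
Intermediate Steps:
$c{\left(Z \right)} = 0$ ($c{\left(Z \right)} = Z \left(- \frac{1}{2}\right) + Z \frac{1}{2} = - \frac{Z}{2} + \frac{Z}{2} = 0$)
$Y - \left(\left(c{\left(-27 \right)} - 1199\right) + 454\right) = 160 - \left(\left(0 - 1199\right) + 454\right) = 160 - \left(-1199 + 454\right) = 160 - -745 = 160 + 745 = 905$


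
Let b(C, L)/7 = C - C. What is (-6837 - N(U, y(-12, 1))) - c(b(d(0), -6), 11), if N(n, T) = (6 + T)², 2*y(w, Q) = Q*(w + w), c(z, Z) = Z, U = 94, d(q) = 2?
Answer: -6884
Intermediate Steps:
b(C, L) = 0 (b(C, L) = 7*(C - C) = 7*0 = 0)
y(w, Q) = Q*w (y(w, Q) = (Q*(w + w))/2 = (Q*(2*w))/2 = (2*Q*w)/2 = Q*w)
(-6837 - N(U, y(-12, 1))) - c(b(d(0), -6), 11) = (-6837 - (6 + 1*(-12))²) - 1*11 = (-6837 - (6 - 12)²) - 11 = (-6837 - 1*(-6)²) - 11 = (-6837 - 1*36) - 11 = (-6837 - 36) - 11 = -6873 - 11 = -6884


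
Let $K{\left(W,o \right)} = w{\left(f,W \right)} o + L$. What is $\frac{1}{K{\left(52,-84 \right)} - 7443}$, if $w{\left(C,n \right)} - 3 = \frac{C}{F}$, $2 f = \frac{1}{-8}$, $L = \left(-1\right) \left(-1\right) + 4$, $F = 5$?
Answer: $- \frac{20}{153779} \approx -0.00013006$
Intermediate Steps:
$L = 5$ ($L = 1 + 4 = 5$)
$f = - \frac{1}{16}$ ($f = \frac{1}{2 \left(-8\right)} = \frac{1}{2} \left(- \frac{1}{8}\right) = - \frac{1}{16} \approx -0.0625$)
$w{\left(C,n \right)} = 3 + \frac{C}{5}$
$K{\left(W,o \right)} = 5 + \frac{239 o}{80}$ ($K{\left(W,o \right)} = \left(3 + \frac{1}{5} \left(- \frac{1}{16}\right)\right) o + 5 = \left(3 - \frac{1}{80}\right) o + 5 = \frac{239 o}{80} + 5 = 5 + \frac{239 o}{80}$)
$\frac{1}{K{\left(52,-84 \right)} - 7443} = \frac{1}{\left(5 + \frac{239}{80} \left(-84\right)\right) - 7443} = \frac{1}{\left(5 - \frac{5019}{20}\right) - 7443} = \frac{1}{- \frac{4919}{20} - 7443} = \frac{1}{- \frac{153779}{20}} = - \frac{20}{153779}$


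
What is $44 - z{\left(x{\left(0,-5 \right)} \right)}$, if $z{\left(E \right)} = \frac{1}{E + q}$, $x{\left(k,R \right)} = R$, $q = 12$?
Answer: $\frac{307}{7} \approx 43.857$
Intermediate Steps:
$z{\left(E \right)} = \frac{1}{12 + E}$ ($z{\left(E \right)} = \frac{1}{E + 12} = \frac{1}{12 + E}$)
$44 - z{\left(x{\left(0,-5 \right)} \right)} = 44 - \frac{1}{12 - 5} = 44 - \frac{1}{7} = \frac{307}{7}$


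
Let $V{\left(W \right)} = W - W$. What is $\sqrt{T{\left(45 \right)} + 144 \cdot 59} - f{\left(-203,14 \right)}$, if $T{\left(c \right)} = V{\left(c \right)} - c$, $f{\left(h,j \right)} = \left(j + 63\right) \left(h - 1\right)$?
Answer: $15708 + 3 \sqrt{939} \approx 15800.0$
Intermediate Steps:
$V{\left(W \right)} = 0$
$f{\left(h,j \right)} = \left(-1 + h\right) \left(63 + j\right)$ ($f{\left(h,j \right)} = \left(63 + j\right) \left(-1 + h\right) = \left(-1 + h\right) \left(63 + j\right)$)
$T{\left(c \right)} = - c$ ($T{\left(c \right)} = 0 - c = - c$)
$\sqrt{T{\left(45 \right)} + 144 \cdot 59} - f{\left(-203,14 \right)} = \sqrt{\left(-1\right) 45 + 144 \cdot 59} - \left(-63 - 14 + 63 \left(-203\right) - 2842\right) = \sqrt{-45 + 8496} - \left(-63 - 14 - 12789 - 2842\right) = \sqrt{8451} - -15708 = 3 \sqrt{939} + 15708 = 15708 + 3 \sqrt{939}$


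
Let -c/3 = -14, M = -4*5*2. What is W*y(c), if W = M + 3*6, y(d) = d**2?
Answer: -38808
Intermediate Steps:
M = -40 (M = -20*2 = -40)
c = 42 (c = -3*(-14) = 42)
W = -22 (W = -40 + 3*6 = -40 + 18 = -22)
W*y(c) = -22*42**2 = -22*1764 = -38808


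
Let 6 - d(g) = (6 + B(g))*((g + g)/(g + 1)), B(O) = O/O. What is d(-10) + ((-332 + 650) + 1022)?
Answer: 11974/9 ≈ 1330.4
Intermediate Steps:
B(O) = 1
d(g) = 6 - 14*g/(1 + g) (d(g) = 6 - (6 + 1)*(g + g)/(g + 1) = 6 - 7*(2*g)/(1 + g) = 6 - 7*2*g/(1 + g) = 6 - 14*g/(1 + g))
d(-10) + ((-332 + 650) + 1022) = 2*(3 - 4*(-10))/(1 - 10) + ((-332 + 650) + 1022) = 2*(3 + 40)/(-9) + (318 + 1022) = 2*(-⅑)*43 + 1340 = -86/9 + 1340 = 11974/9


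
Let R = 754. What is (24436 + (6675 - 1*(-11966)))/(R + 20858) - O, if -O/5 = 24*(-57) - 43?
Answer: -50809861/7204 ≈ -7053.0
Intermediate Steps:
O = 7055 (O = -5*(24*(-57) - 43) = -5*(-1368 - 43) = -5*(-1411) = 7055)
(24436 + (6675 - 1*(-11966)))/(R + 20858) - O = (24436 + (6675 - 1*(-11966)))/(754 + 20858) - 1*7055 = (24436 + (6675 + 11966))/21612 - 7055 = (24436 + 18641)*(1/21612) - 7055 = 43077*(1/21612) - 7055 = 14359/7204 - 7055 = -50809861/7204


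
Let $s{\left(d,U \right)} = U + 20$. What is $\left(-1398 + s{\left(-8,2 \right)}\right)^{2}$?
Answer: $1893376$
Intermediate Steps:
$s{\left(d,U \right)} = 20 + U$
$\left(-1398 + s{\left(-8,2 \right)}\right)^{2} = \left(-1398 + \left(20 + 2\right)\right)^{2} = \left(-1398 + 22\right)^{2} = \left(-1376\right)^{2} = 1893376$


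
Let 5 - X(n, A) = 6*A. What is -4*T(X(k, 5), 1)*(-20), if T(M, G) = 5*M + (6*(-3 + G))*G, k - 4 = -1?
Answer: -10960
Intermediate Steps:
k = 3 (k = 4 - 1 = 3)
X(n, A) = 5 - 6*A
T(M, G) = 5*M + G*(-18 + 6*G) (T(M, G) = 5*M + (-18 + 6*G)*G = 5*M + G*(-18 + 6*G))
-4*T(X(k, 5), 1)*(-20) = -4*(-18*1 + 5*(5 - 6*5) + 6*1²)*(-20) = -4*(-18 + 5*(5 - 30) + 6*1)*(-20) = -4*(-18 + 5*(-25) + 6)*(-20) = -4*(-18 - 125 + 6)*(-20) = -4*(-137)*(-20) = 548*(-20) = -10960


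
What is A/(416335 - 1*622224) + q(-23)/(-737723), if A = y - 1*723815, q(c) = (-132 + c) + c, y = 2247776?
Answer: -1124224432561/151889050747 ≈ -7.4016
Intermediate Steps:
q(c) = -132 + 2*c
A = 1523961 (A = 2247776 - 1*723815 = 2247776 - 723815 = 1523961)
A/(416335 - 1*622224) + q(-23)/(-737723) = 1523961/(416335 - 1*622224) + (-132 + 2*(-23))/(-737723) = 1523961/(416335 - 622224) + (-132 - 46)*(-1/737723) = 1523961/(-205889) - 178*(-1/737723) = 1523961*(-1/205889) + 178/737723 = -1523961/205889 + 178/737723 = -1124224432561/151889050747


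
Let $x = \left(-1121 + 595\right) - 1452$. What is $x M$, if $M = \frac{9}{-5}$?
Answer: $\frac{17802}{5} \approx 3560.4$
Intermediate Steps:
$x = -1978$ ($x = -526 - 1452 = -1978$)
$M = - \frac{9}{5}$ ($M = 9 \left(- \frac{1}{5}\right) = - \frac{9}{5} \approx -1.8$)
$x M = \left(-1978\right) \left(- \frac{9}{5}\right) = \frac{17802}{5}$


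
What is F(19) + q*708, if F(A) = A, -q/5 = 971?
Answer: -3437321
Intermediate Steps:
q = -4855 (q = -5*971 = -4855)
F(19) + q*708 = 19 - 4855*708 = 19 - 3437340 = -3437321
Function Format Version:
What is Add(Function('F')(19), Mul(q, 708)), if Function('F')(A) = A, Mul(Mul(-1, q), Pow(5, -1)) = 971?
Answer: -3437321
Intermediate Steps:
q = -4855 (q = Mul(-5, 971) = -4855)
Add(Function('F')(19), Mul(q, 708)) = Add(19, Mul(-4855, 708)) = Add(19, -3437340) = -3437321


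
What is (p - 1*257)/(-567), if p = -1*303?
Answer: 80/81 ≈ 0.98765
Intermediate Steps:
p = -303
(p - 1*257)/(-567) = (-303 - 1*257)/(-567) = (-303 - 257)*(-1/567) = -560*(-1/567) = 80/81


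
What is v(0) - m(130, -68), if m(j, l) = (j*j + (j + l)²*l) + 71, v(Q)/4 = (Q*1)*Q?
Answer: 244421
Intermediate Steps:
v(Q) = 4*Q² (v(Q) = 4*((Q*1)*Q) = 4*(Q*Q) = 4*Q²)
m(j, l) = 71 + j² + l*(j + l)² (m(j, l) = (j² + l*(j + l)²) + 71 = 71 + j² + l*(j + l)²)
v(0) - m(130, -68) = 4*0² - (71 + 130² - 68*(130 - 68)²) = 4*0 - (71 + 16900 - 68*62²) = 0 - (71 + 16900 - 68*3844) = 0 - (71 + 16900 - 261392) = 0 - 1*(-244421) = 0 + 244421 = 244421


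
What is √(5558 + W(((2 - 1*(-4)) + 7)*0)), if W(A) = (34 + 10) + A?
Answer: √5602 ≈ 74.847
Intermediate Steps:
W(A) = 44 + A
√(5558 + W(((2 - 1*(-4)) + 7)*0)) = √(5558 + (44 + ((2 - 1*(-4)) + 7)*0)) = √(5558 + (44 + ((2 + 4) + 7)*0)) = √(5558 + (44 + (6 + 7)*0)) = √(5558 + (44 + 13*0)) = √(5558 + (44 + 0)) = √(5558 + 44) = √5602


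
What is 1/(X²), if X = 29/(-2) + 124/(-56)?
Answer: 49/13689 ≈ 0.0035795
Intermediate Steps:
X = -117/7 (X = 29*(-½) + 124*(-1/56) = -29/2 - 31/14 = -117/7 ≈ -16.714)
1/(X²) = 1/((-117/7)²) = 1/(13689/49) = 49/13689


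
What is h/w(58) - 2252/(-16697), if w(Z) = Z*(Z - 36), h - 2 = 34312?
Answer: 287907205/10652686 ≈ 27.027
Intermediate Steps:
h = 34314 (h = 2 + 34312 = 34314)
w(Z) = Z*(-36 + Z)
h/w(58) - 2252/(-16697) = 34314/((58*(-36 + 58))) - 2252/(-16697) = 34314/((58*22)) - 2252*(-1/16697) = 34314/1276 + 2252/16697 = 34314*(1/1276) + 2252/16697 = 17157/638 + 2252/16697 = 287907205/10652686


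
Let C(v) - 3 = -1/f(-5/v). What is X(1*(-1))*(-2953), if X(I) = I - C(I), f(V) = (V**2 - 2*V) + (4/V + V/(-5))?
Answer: 859323/74 ≈ 11612.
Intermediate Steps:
f(V) = V**2 + 4/V - 11*V/5 (f(V) = (V**2 - 2*V) + (4/V + V*(-1/5)) = (V**2 - 2*V) + (4/V - V/5) = V**2 + 4/V - 11*V/5)
C(v) = 3 - 1/(11/v + 25/v**2 - 4*v/5) (C(v) = 3 - 1/((-5/v)**2 + 4/((-5/v)) - (-11)/v) = 3 - 1/(25/v**2 + 4*(-v/5) + 11/v) = 3 - 1/(25/v**2 - 4*v/5 + 11/v) = 3 - 1/(11/v + 25/v**2 - 4*v/5))
X(I) = I - (375 - 12*I**3 - 5*I**2 + 165*I)/(125 - 4*I**3 + 55*I)
X(1*(-1))*(-2953) = ((5*(1*(-1))**2 + (-3 + 1*(-1))*(125 - 4*(1*(-1))**3 + 55*(1*(-1))))/(125 - 4*(1*(-1))**3 + 55*(1*(-1))))*(-2953) = ((5*(-1)**2 + (-3 - 1)*(125 - 4*(-1)**3 + 55*(-1)))/(125 - 4*(-1)**3 + 55*(-1)))*(-2953) = ((5*1 - 4*(125 - 4*(-1) - 55))/(125 - 4*(-1) - 55))*(-2953) = ((5 - 4*(125 + 4 - 55))/(125 + 4 - 55))*(-2953) = ((5 - 4*74)/74)*(-2953) = ((5 - 296)/74)*(-2953) = ((1/74)*(-291))*(-2953) = -291/74*(-2953) = 859323/74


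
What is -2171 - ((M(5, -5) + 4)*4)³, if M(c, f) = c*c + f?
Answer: -886907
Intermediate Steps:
M(c, f) = f + c² (M(c, f) = c² + f = f + c²)
-2171 - ((M(5, -5) + 4)*4)³ = -2171 - (((-5 + 5²) + 4)*4)³ = -2171 - (((-5 + 25) + 4)*4)³ = -2171 - ((20 + 4)*4)³ = -2171 - (24*4)³ = -2171 - 1*96³ = -2171 - 1*884736 = -2171 - 884736 = -886907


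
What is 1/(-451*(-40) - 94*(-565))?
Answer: 1/71150 ≈ 1.4055e-5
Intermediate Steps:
1/(-451*(-40) - 94*(-565)) = 1/(18040 + 53110) = 1/71150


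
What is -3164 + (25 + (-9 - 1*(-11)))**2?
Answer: -2435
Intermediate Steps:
-3164 + (25 + (-9 - 1*(-11)))**2 = -3164 + (25 + (-9 + 11))**2 = -3164 + (25 + 2)**2 = -3164 + 27**2 = -3164 + 729 = -2435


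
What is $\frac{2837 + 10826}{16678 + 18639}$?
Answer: $\frac{13663}{35317} \approx 0.38687$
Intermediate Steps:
$\frac{2837 + 10826}{16678 + 18639} = \frac{13663}{35317}$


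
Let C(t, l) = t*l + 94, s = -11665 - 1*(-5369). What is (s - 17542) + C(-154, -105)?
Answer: -7574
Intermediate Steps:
s = -6296 (s = -11665 + 5369 = -6296)
C(t, l) = 94 + l*t (C(t, l) = l*t + 94 = 94 + l*t)
(s - 17542) + C(-154, -105) = (-6296 - 17542) + (94 - 105*(-154)) = -23838 + (94 + 16170) = -23838 + 16264 = -7574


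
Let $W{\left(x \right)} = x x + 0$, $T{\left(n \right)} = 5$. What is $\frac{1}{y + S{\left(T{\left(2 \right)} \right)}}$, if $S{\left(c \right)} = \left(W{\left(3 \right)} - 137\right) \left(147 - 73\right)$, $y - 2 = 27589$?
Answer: $\frac{1}{18119} \approx 5.5191 \cdot 10^{-5}$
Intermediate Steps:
$y = 27591$ ($y = 2 + 27589 = 27591$)
$W{\left(x \right)} = x^{2}$ ($W{\left(x \right)} = x^{2} + 0 = x^{2}$)
$S{\left(c \right)} = -9472$ ($S{\left(c \right)} = \left(3^{2} - 137\right) \left(147 - 73\right) = \left(9 - 137\right) 74 = \left(-128\right) 74 = -9472$)
$\frac{1}{y + S{\left(T{\left(2 \right)} \right)}} = \frac{1}{27591 - 9472} = \frac{1}{18119}$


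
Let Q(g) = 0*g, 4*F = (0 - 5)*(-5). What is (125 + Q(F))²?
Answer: 15625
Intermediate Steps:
F = 25/4 (F = ((0 - 5)*(-5))/4 = (-5*(-5))/4 = (¼)*25 = 25/4 ≈ 6.2500)
Q(g) = 0
(125 + Q(F))² = (125 + 0)² = 125² = 15625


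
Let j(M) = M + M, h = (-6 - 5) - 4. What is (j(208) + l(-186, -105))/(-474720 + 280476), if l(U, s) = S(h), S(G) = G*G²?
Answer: 2959/194244 ≈ 0.015233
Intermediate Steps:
h = -15 (h = -11 - 4 = -15)
S(G) = G³
j(M) = 2*M
l(U, s) = -3375 (l(U, s) = (-15)³ = -3375)
(j(208) + l(-186, -105))/(-474720 + 280476) = (2*208 - 3375)/(-474720 + 280476) = (416 - 3375)/(-194244) = -2959*(-1/194244) = 2959/194244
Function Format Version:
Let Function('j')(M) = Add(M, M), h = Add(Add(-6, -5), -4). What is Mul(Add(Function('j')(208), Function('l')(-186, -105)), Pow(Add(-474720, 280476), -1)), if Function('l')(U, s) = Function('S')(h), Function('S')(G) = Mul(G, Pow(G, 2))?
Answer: Rational(2959, 194244) ≈ 0.015233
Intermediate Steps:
h = -15 (h = Add(-11, -4) = -15)
Function('S')(G) = Pow(G, 3)
Function('j')(M) = Mul(2, M)
Function('l')(U, s) = -3375 (Function('l')(U, s) = Pow(-15, 3) = -3375)
Mul(Add(Function('j')(208), Function('l')(-186, -105)), Pow(Add(-474720, 280476), -1)) = Mul(Add(Mul(2, 208), -3375), Pow(Add(-474720, 280476), -1)) = Mul(Add(416, -3375), Pow(-194244, -1)) = Mul(-2959, Rational(-1, 194244)) = Rational(2959, 194244)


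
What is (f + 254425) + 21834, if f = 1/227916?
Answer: 62963846245/227916 ≈ 2.7626e+5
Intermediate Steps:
f = 1/227916 ≈ 4.3876e-6
(f + 254425) + 21834 = (1/227916 + 254425) + 21834 = 57987528301/227916 + 21834 = 62963846245/227916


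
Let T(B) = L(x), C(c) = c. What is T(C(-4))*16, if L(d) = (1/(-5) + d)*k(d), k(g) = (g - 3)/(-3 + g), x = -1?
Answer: -96/5 ≈ -19.200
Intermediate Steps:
k(g) = 1 (k(g) = (-3 + g)/(-3 + g) = 1)
L(d) = -⅕ + d (L(d) = (1/(-5) + d)*1 = (-⅕ + d)*1 = -⅕ + d)
T(B) = -6/5 (T(B) = -⅕ - 1 = -6/5)
T(C(-4))*16 = -6/5*16 = -96/5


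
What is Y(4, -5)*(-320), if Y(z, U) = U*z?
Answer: 6400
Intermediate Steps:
Y(4, -5)*(-320) = -5*4*(-320) = -20*(-320) = 6400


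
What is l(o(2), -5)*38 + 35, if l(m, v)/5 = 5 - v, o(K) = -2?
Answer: 1935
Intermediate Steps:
l(m, v) = 25 - 5*v (l(m, v) = 5*(5 - v) = 25 - 5*v)
l(o(2), -5)*38 + 35 = (25 - 5*(-5))*38 + 35 = (25 + 25)*38 + 35 = 50*38 + 35 = 1900 + 35 = 1935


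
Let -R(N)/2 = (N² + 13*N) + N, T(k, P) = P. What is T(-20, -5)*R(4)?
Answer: 720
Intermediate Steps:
R(N) = -28*N - 2*N² (R(N) = -2*((N² + 13*N) + N) = -2*(N² + 14*N) = -28*N - 2*N²)
T(-20, -5)*R(4) = -(-10)*4*(14 + 4) = -(-10)*4*18 = -5*(-144) = 720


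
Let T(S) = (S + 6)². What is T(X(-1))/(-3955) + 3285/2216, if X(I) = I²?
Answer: 1840513/1252040 ≈ 1.4700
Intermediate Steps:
T(S) = (6 + S)²
T(X(-1))/(-3955) + 3285/2216 = (6 + (-1)²)²/(-3955) + 3285/2216 = (6 + 1)²*(-1/3955) + 3285*(1/2216) = 7²*(-1/3955) + 3285/2216 = 49*(-1/3955) + 3285/2216 = -7/565 + 3285/2216 = 1840513/1252040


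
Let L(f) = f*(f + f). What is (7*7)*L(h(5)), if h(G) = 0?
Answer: 0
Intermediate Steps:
L(f) = 2*f² (L(f) = f*(2*f) = 2*f²)
(7*7)*L(h(5)) = (7*7)*(2*0²) = 49*(2*0) = 49*0 = 0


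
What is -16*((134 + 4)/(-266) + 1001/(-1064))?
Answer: 3106/133 ≈ 23.353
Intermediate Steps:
-16*((134 + 4)/(-266) + 1001/(-1064)) = -16*(138*(-1/266) + 1001*(-1/1064)) = -16*(-69/133 - 143/152) = -16*(-1553/1064) = 3106/133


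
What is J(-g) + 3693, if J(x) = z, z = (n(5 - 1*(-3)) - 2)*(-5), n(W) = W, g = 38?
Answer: 3663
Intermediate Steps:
z = -30 (z = ((5 - 1*(-3)) - 2)*(-5) = ((5 + 3) - 2)*(-5) = (8 - 2)*(-5) = 6*(-5) = -30)
J(x) = -30
J(-g) + 3693 = -30 + 3693 = 3663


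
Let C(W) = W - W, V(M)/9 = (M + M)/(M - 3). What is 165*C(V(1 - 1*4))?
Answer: 0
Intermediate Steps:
V(M) = 18*M/(-3 + M) (V(M) = 9*((M + M)/(M - 3)) = 9*((2*M)/(-3 + M)) = 9*(2*M/(-3 + M)) = 18*M/(-3 + M))
C(W) = 0
165*C(V(1 - 1*4)) = 165*0 = 0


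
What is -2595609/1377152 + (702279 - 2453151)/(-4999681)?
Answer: -10566000124185/6885320688512 ≈ -1.5346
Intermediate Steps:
-2595609/1377152 + (702279 - 2453151)/(-4999681) = -2595609*1/1377152 - 1750872*(-1/4999681) = -2595609/1377152 + 1750872/4999681 = -10566000124185/6885320688512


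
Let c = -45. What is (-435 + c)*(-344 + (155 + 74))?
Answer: 55200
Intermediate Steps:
(-435 + c)*(-344 + (155 + 74)) = (-435 - 45)*(-344 + (155 + 74)) = -480*(-344 + 229) = -480*(-115) = 55200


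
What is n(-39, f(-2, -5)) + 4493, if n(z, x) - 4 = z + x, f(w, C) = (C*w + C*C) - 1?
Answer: 4492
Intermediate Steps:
f(w, C) = -1 + C**2 + C*w (f(w, C) = (C*w + C**2) - 1 = (C**2 + C*w) - 1 = -1 + C**2 + C*w)
n(z, x) = 4 + x + z (n(z, x) = 4 + (z + x) = 4 + (x + z) = 4 + x + z)
n(-39, f(-2, -5)) + 4493 = (4 + (-1 + (-5)**2 - 5*(-2)) - 39) + 4493 = (4 + (-1 + 25 + 10) - 39) + 4493 = (4 + 34 - 39) + 4493 = -1 + 4493 = 4492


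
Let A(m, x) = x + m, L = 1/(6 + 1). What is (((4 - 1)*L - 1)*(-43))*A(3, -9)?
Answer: -1032/7 ≈ -147.43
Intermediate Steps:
L = ⅐ (L = 1/7 = ⅐ ≈ 0.14286)
A(m, x) = m + x
(((4 - 1)*L - 1)*(-43))*A(3, -9) = (((4 - 1)*(⅐) - 1)*(-43))*(3 - 9) = ((3*(⅐) - 1)*(-43))*(-6) = ((3/7 - 1)*(-43))*(-6) = -4/7*(-43)*(-6) = (172/7)*(-6) = -1032/7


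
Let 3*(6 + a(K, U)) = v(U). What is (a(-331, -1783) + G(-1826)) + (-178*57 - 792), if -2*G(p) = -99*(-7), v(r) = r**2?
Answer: 6290435/6 ≈ 1.0484e+6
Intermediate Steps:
G(p) = -693/2 (G(p) = -(-99)*(-7)/2 = -1/2*693 = -693/2)
a(K, U) = -6 + U**2/3
(a(-331, -1783) + G(-1826)) + (-178*57 - 792) = ((-6 + (1/3)*(-1783)**2) - 693/2) + (-178*57 - 792) = ((-6 + (1/3)*3179089) - 693/2) + (-10146 - 792) = ((-6 + 3179089/3) - 693/2) - 10938 = (3179071/3 - 693/2) - 10938 = 6356063/6 - 10938 = 6290435/6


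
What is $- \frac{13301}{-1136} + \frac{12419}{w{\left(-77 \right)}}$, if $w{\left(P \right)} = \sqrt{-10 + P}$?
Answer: $\frac{13301}{1136} - \frac{12419 i \sqrt{87}}{87} \approx 11.709 - 1331.5 i$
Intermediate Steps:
$- \frac{13301}{-1136} + \frac{12419}{w{\left(-77 \right)}} = - \frac{13301}{-1136} + \frac{12419}{\sqrt{-10 - 77}} = \left(-13301\right) \left(- \frac{1}{1136}\right) + \frac{12419}{\sqrt{-87}} = \frac{13301}{1136} + \frac{12419}{i \sqrt{87}} = \frac{13301}{1136} + 12419 \left(- \frac{i \sqrt{87}}{87}\right) = \frac{13301}{1136} - \frac{12419 i \sqrt{87}}{87}$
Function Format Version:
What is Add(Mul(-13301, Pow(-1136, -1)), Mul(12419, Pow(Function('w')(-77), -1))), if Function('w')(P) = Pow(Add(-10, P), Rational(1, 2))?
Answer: Add(Rational(13301, 1136), Mul(Rational(-12419, 87), I, Pow(87, Rational(1, 2)))) ≈ Add(11.709, Mul(-1331.5, I))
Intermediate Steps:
Add(Mul(-13301, Pow(-1136, -1)), Mul(12419, Pow(Function('w')(-77), -1))) = Add(Mul(-13301, Pow(-1136, -1)), Mul(12419, Pow(Pow(Add(-10, -77), Rational(1, 2)), -1))) = Add(Mul(-13301, Rational(-1, 1136)), Mul(12419, Pow(Pow(-87, Rational(1, 2)), -1))) = Add(Rational(13301, 1136), Mul(12419, Pow(Mul(I, Pow(87, Rational(1, 2))), -1))) = Add(Rational(13301, 1136), Mul(12419, Mul(Rational(-1, 87), I, Pow(87, Rational(1, 2))))) = Add(Rational(13301, 1136), Mul(Rational(-12419, 87), I, Pow(87, Rational(1, 2))))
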